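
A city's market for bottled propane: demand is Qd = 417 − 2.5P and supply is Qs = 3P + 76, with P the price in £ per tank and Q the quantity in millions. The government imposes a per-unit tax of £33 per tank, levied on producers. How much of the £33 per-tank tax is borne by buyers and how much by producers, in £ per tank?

Buyers bear £18 per tank; producers bear £15 per tank.

Without the tax, 417 − 2.5P = 3P + 76 gives 5.5P = 341, so P* = £62 and Q* = 262.
With the tax collected from producers, supply shifts: Qs = 3(P − 33) + 76.
New equilibrium: buyers pay £80, producers receive £47, Q = 217. (Wedge: Pb − Ps = 33.)
Burden on buyers: £18; on producers: £15. (They sum to £33.)
The less price-elastic side of the market bears the larger share of a per-unit tax.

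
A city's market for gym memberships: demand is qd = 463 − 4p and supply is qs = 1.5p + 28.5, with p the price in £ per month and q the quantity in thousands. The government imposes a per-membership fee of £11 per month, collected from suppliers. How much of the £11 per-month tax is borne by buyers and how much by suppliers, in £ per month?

Without the tax, 463 − 4p = 1.5p + 28.5 gives 5.5p = 434.5, so p* = £79 and q* = 147.
With the tax collected from suppliers, supply shifts: qs = 1.5(p − 11) + 28.5.
Solving gives q = 135 with buyers paying £82 and suppliers receiving £71 (the £11 wedge).
Burden on buyers: £3; on suppliers: £8. (They sum to £11.)
The less price-elastic side of the market bears the larger share of a per-unit tax.

Buyers bear £3 per month; suppliers bear £8 per month.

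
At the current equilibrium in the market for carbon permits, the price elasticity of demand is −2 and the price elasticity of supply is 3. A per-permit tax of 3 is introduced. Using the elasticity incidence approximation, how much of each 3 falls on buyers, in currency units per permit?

Incidence ratio: buyers' share ≈ εs / (εs + |εd|) = 3 / (3 + 2) = 0.6.
So buyers bear ≈ 0.6 × 3 = 1.8; producers bear 1.2.

Buyers bear ≈ 1.8 per permit.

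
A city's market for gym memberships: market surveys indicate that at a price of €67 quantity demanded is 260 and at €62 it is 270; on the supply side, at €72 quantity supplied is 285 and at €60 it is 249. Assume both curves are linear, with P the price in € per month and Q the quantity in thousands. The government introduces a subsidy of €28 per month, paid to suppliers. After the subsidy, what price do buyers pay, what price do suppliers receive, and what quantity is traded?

Demand slope: (270 − 260)/(62 − 67) = -2, so Qd = 394 − 2P.
Supply slope: (249 − 285)/(60 − 72) = 3, so Qs = 3P + 69.
Without the subsidy, 394 − 2P = 3P + 69 gives 5P = 325, so P* = €65 and Q* = 264.
With a per-unit subsidy paid to suppliers, each receives P + 28 per unit sold, so supply becomes Qs = 3(P + 28) + 69.
New equilibrium: buyers pay €48.2, suppliers receive €76.2, Q = 297.6. (Wedge: Pb − Ps = −28.)

Buyers pay €48.2; suppliers receive €76.2; quantity = 297.6.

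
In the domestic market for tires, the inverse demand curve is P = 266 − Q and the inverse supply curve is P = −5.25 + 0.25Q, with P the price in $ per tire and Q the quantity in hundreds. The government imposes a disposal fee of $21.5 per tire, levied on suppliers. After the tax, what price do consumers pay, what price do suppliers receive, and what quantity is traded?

Rewrite in direct form: Qd = 266 − P and Qs = 4P + 21.
Without the tax, 266 − P = 4P + 21 gives 5P = 245, so P* = $49 and Q* = 217.
With the tax collected from suppliers, supply shifts: Qs = 4(P − 21.5) + 21.
New equilibrium: consumers pay $66.2, suppliers receive $44.7, Q = 199.8. (Wedge: Pb − Ps = 21.5.)
The less price-elastic side of the market bears the larger share of a per-unit tax.

Consumers pay $66.2; suppliers receive $44.7; quantity = 199.8.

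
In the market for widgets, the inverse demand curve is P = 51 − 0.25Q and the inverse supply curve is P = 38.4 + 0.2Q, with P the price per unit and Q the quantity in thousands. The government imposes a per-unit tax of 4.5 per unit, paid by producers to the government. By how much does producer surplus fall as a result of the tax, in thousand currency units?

Inverting to Q(P) form: Qd = 204 − 4P; Qs = 5P − 192.
Before the tax: set 204 − 4P = 5P − 192 → P* = 44, Q* = 28.
With the tax collected from producers, supply shifts: Qs = 5(P − 4.5) − 192.
Solving gives Q = 18 with consumers paying 46.5 and producers receiving 42 (the 4.5 wedge).
ΔPS is the trapezoid between Q = 18 and Q = 28 of height 2: ½ · (28 + 18) · 2 = 46.

Producer surplus falls by 46 thousand.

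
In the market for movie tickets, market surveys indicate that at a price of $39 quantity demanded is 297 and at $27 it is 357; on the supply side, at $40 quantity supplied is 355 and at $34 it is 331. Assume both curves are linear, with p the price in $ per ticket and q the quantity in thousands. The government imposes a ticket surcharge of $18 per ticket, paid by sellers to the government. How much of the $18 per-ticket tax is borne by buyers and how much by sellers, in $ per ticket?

Demand slope: (357 − 297)/(27 − 39) = -5, so qd = 492 − 5p.
Supply slope: (331 − 355)/(34 − 40) = 4, so qs = 4p + 195.
Without the tax, 492 − 5p = 4p + 195 gives 9p = 297, so p* = $33 and q* = 327.
With the tax collected from sellers, supply shifts: qs = 4(p − 18) + 195.
Solving gives q = 287 with buyers paying $41 and sellers receiving $23 (the $18 wedge).
Burden on buyers: $8; on sellers: $10. (They sum to $18.)

Buyers bear $8 per ticket; sellers bear $10 per ticket.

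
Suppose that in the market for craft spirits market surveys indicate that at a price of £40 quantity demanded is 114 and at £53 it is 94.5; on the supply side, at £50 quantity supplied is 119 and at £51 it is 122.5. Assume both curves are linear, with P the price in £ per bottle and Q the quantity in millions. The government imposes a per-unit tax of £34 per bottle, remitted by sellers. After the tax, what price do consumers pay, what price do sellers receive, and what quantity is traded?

Consumers pay £69.8; sellers receive £35.8; quantity = 69.3.

Demand slope: (94.5 − 114)/(53 − 40) = -1.5, so Qd = 174 − 1.5P.
Supply slope: (122.5 − 119)/(51 − 50) = 3.5, so Qs = 3.5P − 56.
Before the tax: set 174 − 1.5P = 3.5P − 56 → P* = £46, Q* = 105.
With the tax collected from sellers, supply shifts: Qs = 3.5(P − 34) − 56.
New equilibrium: consumers pay £69.8, sellers receive £35.8, Q = 69.3. (Wedge: Pb − Ps = 34.)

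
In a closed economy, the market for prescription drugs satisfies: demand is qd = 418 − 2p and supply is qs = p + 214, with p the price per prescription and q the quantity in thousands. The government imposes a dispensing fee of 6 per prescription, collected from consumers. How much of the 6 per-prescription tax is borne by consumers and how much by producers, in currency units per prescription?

Without the tax, 418 − 2p = p + 214 gives 3p = 204, so p* = 68 and q* = 282.
With the tax collected from consumers, demand (in seller-price terms) shifts: qd = 418 − 2(p + 6).
Solving gives q = 278 with consumers paying 70 and producers receiving 64 (the 6 wedge).
Burden on consumers: 2; on producers: 4. (They sum to 6.)

Consumers bear 2 per prescription; producers bear 4 per prescription.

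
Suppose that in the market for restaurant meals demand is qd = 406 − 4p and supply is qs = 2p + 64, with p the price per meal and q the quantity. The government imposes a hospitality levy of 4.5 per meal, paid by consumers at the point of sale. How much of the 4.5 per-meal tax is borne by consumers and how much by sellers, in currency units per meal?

Consumers bear 1.5 per meal; sellers bear 3 per meal.

Without the tax, 406 − 4p = 2p + 64 gives 6p = 342, so p* = 57 and q* = 178.
With the tax collected from consumers, demand (in seller-price terms) shifts: qd = 406 − 4(p + 4.5).
Solving gives q = 172 with consumers paying 58.5 and sellers receiving 54 (the 4.5 wedge).
Burden on consumers: 1.5; on sellers: 3. (They sum to 4.5.)
The less price-elastic side of the market bears the larger share of a per-unit tax.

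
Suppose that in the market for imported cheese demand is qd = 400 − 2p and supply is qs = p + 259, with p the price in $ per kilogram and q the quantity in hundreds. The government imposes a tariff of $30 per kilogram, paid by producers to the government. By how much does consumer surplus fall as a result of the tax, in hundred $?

Without the tax, 400 − 2p = p + 259 gives 3p = 141, so p* = $47 and q* = 306.
With the tax collected from producers, supply shifts: qs = (p − 30) + 259.
Solving gives q = 286 with consumers paying $57 and producers receiving $27 (the $30 wedge).
ΔCS is the trapezoid between Q = 286 and Q = 306 of height $10: ½ · (306 + 286) · 10 = $2960.

Consumer surplus falls by $2960 hundred.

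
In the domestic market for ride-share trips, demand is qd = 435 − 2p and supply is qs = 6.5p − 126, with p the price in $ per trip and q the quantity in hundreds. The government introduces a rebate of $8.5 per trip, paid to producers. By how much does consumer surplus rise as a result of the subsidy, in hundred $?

Consumer surplus rises by $2011.75 hundred.

Before the subsidy: set 435 − 2p = 6.5p − 126 → p* = $66, q* = 303.
With a per-unit subsidy paid to producers, each receives p + 8.5 per unit sold, so supply becomes qs = 6.5(p + 8.5) − 126.
New equilibrium: buyers pay $59.5, producers receive $68, q = 316. (Wedge: pb − ps = −8.5.)
ΔCS is the trapezoid between Q = 316 and Q = 303 of height $6.5: ½ · (303 + 316) · 6.5 = $2011.75.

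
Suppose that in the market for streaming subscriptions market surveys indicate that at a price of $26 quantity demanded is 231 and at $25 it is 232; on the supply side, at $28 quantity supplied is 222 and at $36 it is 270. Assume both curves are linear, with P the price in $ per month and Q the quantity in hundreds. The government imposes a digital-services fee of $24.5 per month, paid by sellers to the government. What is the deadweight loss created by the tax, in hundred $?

Deadweight loss = $257.25 hundred.

Demand slope: (232 − 231)/(25 − 26) = -1, so Qd = 257 − P.
Supply slope: (270 − 222)/(36 − 28) = 6, so Qs = 6P + 54.
Before the tax: set 257 − P = 6P + 54 → P* = $29, Q* = 228.
With the tax collected from sellers, supply shifts: Qs = 6(P − 24.5) + 54.
Solving gives Q = 207 with buyers paying $50 and sellers receiving $25.5 (the $24.5 wedge).
Quantity falls by |ΔQ| = |228 − 207| = 21.
DWL = ½ · t · |ΔQ| = ½ · 24.5 · 21 = $257.25.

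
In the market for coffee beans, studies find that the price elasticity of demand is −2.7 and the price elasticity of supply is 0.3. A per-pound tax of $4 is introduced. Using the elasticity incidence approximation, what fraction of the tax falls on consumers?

Incidence ratio: consumers' share ≈ εs / (εs + |εd|) = 0.3 / (0.3 + 2.7) = 0.1.
Supply is the less elastic side, so consumers bear the smaller share.

Consumers' share ≈ 0.1.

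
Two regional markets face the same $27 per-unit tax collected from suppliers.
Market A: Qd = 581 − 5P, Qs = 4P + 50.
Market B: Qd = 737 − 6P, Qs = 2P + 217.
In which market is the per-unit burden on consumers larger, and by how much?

Market A, by $5.25.

Market A: pre-tax P* = $59, Q* = 286; post-tax Q = 226; per-unit burden on consumers = $12.
Market B: pre-tax P* = $65, Q* = 347; post-tax Q = 306.5; per-unit burden on consumers = $6.75.
Difference: $12 vs $6.75 → market A is larger by $5.25.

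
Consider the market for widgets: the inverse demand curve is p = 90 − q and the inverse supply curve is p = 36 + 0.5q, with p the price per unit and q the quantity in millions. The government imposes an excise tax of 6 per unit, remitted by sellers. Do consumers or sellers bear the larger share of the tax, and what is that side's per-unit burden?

Rewrite in direct form: qd = 90 − p and qs = 2p − 72.
Before the tax: set 90 − p = 2p − 72 → p* = 54, q* = 36.
With the tax collected from sellers, supply shifts: qs = 2(p − 6) − 72.
New equilibrium: consumers pay 58, sellers receive 52, q = 32. (Wedge: pb − ps = 6.)
Per-unit burden: consumers 4, sellers 2.
Consumers take the larger share because demand is less price-elastic here (demand slope 1 vs supply slope 2).
The less price-elastic side of the market bears the larger share of a per-unit tax.

Consumers bear the larger share: 4 per unit.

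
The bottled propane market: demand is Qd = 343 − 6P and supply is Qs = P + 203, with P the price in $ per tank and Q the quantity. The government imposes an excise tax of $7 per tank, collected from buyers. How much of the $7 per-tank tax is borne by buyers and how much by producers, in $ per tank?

Buyers bear $1 per tank; producers bear $6 per tank.

Without the tax, 343 − 6P = P + 203 gives 7P = 140, so P* = $20 and Q* = 223.
With the tax collected from buyers, demand (in seller-price terms) shifts: Qd = 343 − 6(P + 7).
New equilibrium: buyers pay $21, producers receive $14, Q = 217. (Wedge: Pb − Ps = 7.)
Burden on buyers: $1; on producers: $6. (They sum to $7.)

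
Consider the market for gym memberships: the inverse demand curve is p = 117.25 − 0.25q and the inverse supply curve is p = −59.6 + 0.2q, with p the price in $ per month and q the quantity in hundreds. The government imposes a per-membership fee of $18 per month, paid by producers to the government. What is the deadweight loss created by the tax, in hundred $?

Inverting to q(p) form: qd = 469 − 4p; qs = 5p + 298.
Without the tax, 469 − 4p = 5p + 298 gives 9p = 171, so p* = $19 and q* = 393.
With the tax collected from producers, supply shifts: qs = 5(p − 18) + 298.
Solving gives q = 353 with consumers paying $29 and producers receiving $11 (the $18 wedge).
Quantity falls by |ΔQ| = |393 − 353| = 40.
DWL = ½ · t · |ΔQ| = ½ · 18 · 40 = $360.

Deadweight loss = $360 hundred.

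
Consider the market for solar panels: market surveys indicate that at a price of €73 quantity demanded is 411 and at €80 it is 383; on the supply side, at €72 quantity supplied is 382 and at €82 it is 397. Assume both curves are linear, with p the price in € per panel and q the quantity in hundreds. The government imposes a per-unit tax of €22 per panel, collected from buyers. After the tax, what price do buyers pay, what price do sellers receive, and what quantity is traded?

Demand slope: (383 − 411)/(80 − 73) = -4, so qd = 703 − 4p.
Supply slope: (397 − 382)/(82 − 72) = 1.5, so qs = 1.5p + 274.
Before the tax: set 703 − 4p = 1.5p + 274 → p* = €78, q* = 391.
With the tax collected from buyers, demand (in seller-price terms) shifts: qd = 703 − 4(p + 22).
New equilibrium: buyers pay €84, sellers receive €62, q = 367. (Wedge: pb − ps = 22.)
The less price-elastic side of the market bears the larger share of a per-unit tax.

Buyers pay €84; sellers receive €62; quantity = 367.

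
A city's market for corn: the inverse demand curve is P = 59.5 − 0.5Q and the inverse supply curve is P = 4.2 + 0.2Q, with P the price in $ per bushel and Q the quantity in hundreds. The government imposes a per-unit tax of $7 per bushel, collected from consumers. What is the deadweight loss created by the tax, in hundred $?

Rewrite in direct form: Qd = 119 − 2P and Qs = 5P − 21.
Before the tax: set 119 − 2P = 5P − 21 → P* = $20, Q* = 79.
With the tax collected from consumers, demand (in seller-price terms) shifts: Qd = 119 − 2(P + 7).
New equilibrium: consumers pay $25, suppliers receive $18, Q = 69. (Wedge: Pb − Ps = 7.)
Quantity falls by |ΔQ| = |79 − 69| = 10.
DWL = ½ · t · |ΔQ| = ½ · 7 · 10 = $35.

Deadweight loss = $35 hundred.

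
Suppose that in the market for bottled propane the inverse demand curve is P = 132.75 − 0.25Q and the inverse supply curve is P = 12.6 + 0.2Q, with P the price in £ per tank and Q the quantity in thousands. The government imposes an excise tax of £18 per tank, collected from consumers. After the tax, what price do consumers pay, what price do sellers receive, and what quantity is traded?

Consumers pay £76; sellers receive £58; quantity = 227.

Inverting to Q(P) form: Qd = 531 − 4P; Qs = 5P − 63.
Before the tax: set 531 − 4P = 5P − 63 → P* = £66, Q* = 267.
With the tax collected from consumers, demand (in seller-price terms) shifts: Qd = 531 − 4(P + 18).
New equilibrium: consumers pay £76, sellers receive £58, Q = 227. (Wedge: Pb − Ps = 18.)
The less price-elastic side of the market bears the larger share of a per-unit tax.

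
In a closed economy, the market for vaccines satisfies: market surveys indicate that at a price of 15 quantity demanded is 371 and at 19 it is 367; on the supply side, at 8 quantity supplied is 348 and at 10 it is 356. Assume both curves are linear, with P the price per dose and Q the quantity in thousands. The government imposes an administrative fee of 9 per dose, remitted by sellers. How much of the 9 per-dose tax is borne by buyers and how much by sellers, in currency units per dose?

Demand slope: (367 − 371)/(19 − 15) = -1, so Qd = 386 − P.
Supply slope: (356 − 348)/(10 − 8) = 4, so Qs = 4P + 316.
Without the tax, 386 − P = 4P + 316 gives 5P = 70, so P* = 14 and Q* = 372.
With the tax collected from sellers, supply shifts: Qs = 4(P − 9) + 316.
Solving gives Q = 364.8 with buyers paying 21.2 and sellers receiving 12.2 (the 9 wedge).
Burden on buyers: 7.2; on sellers: 1.8. (They sum to 9.)

Buyers bear 7.2 per dose; sellers bear 1.8 per dose.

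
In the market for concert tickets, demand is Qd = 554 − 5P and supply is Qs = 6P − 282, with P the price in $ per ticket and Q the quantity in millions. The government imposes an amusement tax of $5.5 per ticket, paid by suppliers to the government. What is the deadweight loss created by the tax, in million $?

Deadweight loss = $41.25 million.

Before the tax: set 554 − 5P = 6P − 282 → P* = $76, Q* = 174.
With the tax collected from suppliers, supply shifts: Qs = 6(P − 5.5) − 282.
New equilibrium: consumers pay $79, suppliers receive $73.5, Q = 159. (Wedge: Pb − Ps = 5.5.)
Quantity falls by |ΔQ| = |174 − 159| = 15.
DWL = ½ · t · |ΔQ| = ½ · 5.5 · 15 = $41.25.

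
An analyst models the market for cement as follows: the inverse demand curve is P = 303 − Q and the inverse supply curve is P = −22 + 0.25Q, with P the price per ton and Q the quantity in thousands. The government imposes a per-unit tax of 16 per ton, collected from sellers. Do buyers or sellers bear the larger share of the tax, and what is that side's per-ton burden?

Buyers bear the larger share: 12.8 per ton.

Rewrite in direct form: Qd = 303 − P and Qs = 4P + 88.
Without the tax, 303 − P = 4P + 88 gives 5P = 215, so P* = 43 and Q* = 260.
With the tax collected from sellers, supply shifts: Qs = 4(P − 16) + 88.
Solving gives Q = 247.2 with buyers paying 55.8 and sellers receiving 39.8 (the 16 wedge).
Per-ton burden: buyers 12.8, sellers 3.2.
Buyers take the larger share because demand is less price-elastic here (demand slope 1 vs supply slope 4).
The less price-elastic side of the market bears the larger share of a per-unit tax.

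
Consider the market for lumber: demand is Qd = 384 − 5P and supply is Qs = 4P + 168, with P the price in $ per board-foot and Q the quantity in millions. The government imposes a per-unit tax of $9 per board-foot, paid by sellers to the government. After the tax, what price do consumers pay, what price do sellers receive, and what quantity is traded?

Consumers pay $28; sellers receive $19; quantity = 244.

Without the tax, 384 − 5P = 4P + 168 gives 9P = 216, so P* = $24 and Q* = 264.
With the tax collected from sellers, supply shifts: Qs = 4(P − 9) + 168.
Solving gives Q = 244 with consumers paying $28 and sellers receiving $19 (the $9 wedge).
The less price-elastic side of the market bears the larger share of a per-unit tax.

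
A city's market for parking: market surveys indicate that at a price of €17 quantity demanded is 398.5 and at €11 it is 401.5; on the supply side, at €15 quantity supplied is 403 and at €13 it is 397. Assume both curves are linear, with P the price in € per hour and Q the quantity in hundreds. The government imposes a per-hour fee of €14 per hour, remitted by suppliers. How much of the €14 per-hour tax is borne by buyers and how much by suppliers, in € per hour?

Buyers bear €12 per hour; suppliers bear €2 per hour.

Demand slope: (401.5 − 398.5)/(11 − 17) = -0.5, so Qd = 407 − 0.5P.
Supply slope: (397 − 403)/(13 − 15) = 3, so Qs = 3P + 358.
Before the tax: set 407 − 0.5P = 3P + 358 → P* = €14, Q* = 400.
With the tax collected from suppliers, supply shifts: Qs = 3(P − 14) + 358.
New equilibrium: buyers pay €26, suppliers receive €12, Q = 394. (Wedge: Pb − Ps = 14.)
Burden on buyers: €12; on suppliers: €2. (They sum to €14.)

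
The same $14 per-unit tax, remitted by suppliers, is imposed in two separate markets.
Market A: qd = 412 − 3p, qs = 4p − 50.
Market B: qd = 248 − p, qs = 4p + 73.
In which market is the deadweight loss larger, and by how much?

Market A, by $89.6.

Market A: pre-tax p* = $66, q* = 214; post-tax q = 190; deadweight loss = $168.
Market B: pre-tax p* = $35, q* = 213; post-tax q = 201.8; deadweight loss = $78.4.
Difference: $168 vs $78.4 → market A is larger by $89.6.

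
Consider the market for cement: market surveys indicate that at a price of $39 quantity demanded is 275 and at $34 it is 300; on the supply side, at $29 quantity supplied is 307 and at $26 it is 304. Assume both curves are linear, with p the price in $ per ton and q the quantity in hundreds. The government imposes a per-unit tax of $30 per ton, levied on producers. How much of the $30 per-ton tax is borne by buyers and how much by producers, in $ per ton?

Buyers bear $5 per ton; producers bear $25 per ton.

Demand slope: (300 − 275)/(34 − 39) = -5, so qd = 470 − 5p.
Supply slope: (304 − 307)/(26 − 29) = 1, so qs = p + 278.
Before the tax: set 470 − 5p = p + 278 → p* = $32, q* = 310.
With the tax collected from producers, supply shifts: qs = (p − 30) + 278.
New equilibrium: buyers pay $37, producers receive $7, q = 285. (Wedge: pb − ps = 30.)
Burden on buyers: $5; on producers: $25. (They sum to $30.)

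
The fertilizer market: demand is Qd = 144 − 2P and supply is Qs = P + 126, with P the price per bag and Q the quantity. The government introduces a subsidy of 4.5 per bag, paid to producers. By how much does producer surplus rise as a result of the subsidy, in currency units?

Before the subsidy: set 144 − 2P = P + 126 → P* = 6, Q* = 132.
With a per-unit subsidy paid to producers, each receives P + 4.5 per unit sold, so supply becomes Qs = (P + 4.5) + 126.
Solving gives Q = 135 with buyers paying 4.5 and producers receiving 9 (the 4.5 wedge).
ΔPS is the trapezoid between Q = 135 and Q = 132 of height 3: ½ · (132 + 135) · 3 = 400.5.

Producer surplus rises by 400.5.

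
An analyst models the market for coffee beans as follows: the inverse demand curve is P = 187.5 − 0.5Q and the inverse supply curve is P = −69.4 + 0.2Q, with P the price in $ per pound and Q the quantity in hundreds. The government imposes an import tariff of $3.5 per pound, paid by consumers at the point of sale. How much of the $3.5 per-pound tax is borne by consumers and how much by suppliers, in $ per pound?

Consumers bear $2.5 per pound; suppliers bear $1 per pound.

Rewrite in direct form: Qd = 375 − 2P and Qs = 5P + 347.
Without the tax, 375 − 2P = 5P + 347 gives 7P = 28, so P* = $4 and Q* = 367.
With the tax collected from consumers, demand (in seller-price terms) shifts: Qd = 375 − 2(P + 3.5).
Solving gives Q = 362 with consumers paying $6.5 and suppliers receiving $3 (the $3.5 wedge).
Burden on consumers: $2.5; on suppliers: $1. (They sum to $3.5.)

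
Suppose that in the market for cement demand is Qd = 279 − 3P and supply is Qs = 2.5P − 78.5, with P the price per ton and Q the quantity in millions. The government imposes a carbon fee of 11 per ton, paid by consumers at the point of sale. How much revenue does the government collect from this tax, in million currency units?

Without the tax, 279 − 3P = 2.5P − 78.5 gives 5.5P = 357.5, so P* = 65 and Q* = 84.
With the tax collected from consumers, demand (in seller-price terms) shifts: Qd = 279 − 3(P + 11).
New equilibrium: consumers pay 70, producers receive 59, Q = 69. (Wedge: Pb − Ps = 11.)
Revenue = t · Q = 11 · 69 = 759.

Tax revenue = 759 million.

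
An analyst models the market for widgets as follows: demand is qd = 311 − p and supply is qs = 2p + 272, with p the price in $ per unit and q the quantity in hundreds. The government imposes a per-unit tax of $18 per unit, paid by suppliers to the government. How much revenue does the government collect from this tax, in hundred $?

Tax revenue = $5148 hundred.

Before the tax: set 311 − p = 2p + 272 → p* = $13, q* = 298.
With the tax collected from suppliers, supply shifts: qs = 2(p − 18) + 272.
Solving gives q = 286 with buyers paying $25 and suppliers receiving $7 (the $18 wedge).
Revenue = t · Q = 18 · 286 = $5148.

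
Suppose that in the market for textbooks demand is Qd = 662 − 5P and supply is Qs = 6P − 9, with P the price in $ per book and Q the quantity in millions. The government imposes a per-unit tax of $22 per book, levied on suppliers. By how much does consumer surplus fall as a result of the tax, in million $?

Consumer surplus falls by $3924 million.

Before the tax: set 662 − 5P = 6P − 9 → P* = $61, Q* = 357.
With the tax collected from suppliers, supply shifts: Qs = 6(P − 22) − 9.
Solving gives Q = 297 with buyers paying $73 and suppliers receiving $51 (the $22 wedge).
ΔCS is the trapezoid between Q = 297 and Q = 357 of height $12: ½ · (357 + 297) · 12 = $3924.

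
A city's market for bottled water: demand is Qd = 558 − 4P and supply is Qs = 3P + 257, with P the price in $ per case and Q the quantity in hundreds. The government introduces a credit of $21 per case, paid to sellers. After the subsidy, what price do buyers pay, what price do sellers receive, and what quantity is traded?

Before the subsidy: set 558 − 4P = 3P + 257 → P* = $43, Q* = 386.
With a per-unit subsidy paid to sellers, each receives P + 21 per unit sold, so supply becomes Qs = 3(P + 21) + 257.
New equilibrium: buyers pay $34, sellers receive $55, Q = 422. (Wedge: Pb − Ps = −21.)

Buyers pay $34; sellers receive $55; quantity = 422.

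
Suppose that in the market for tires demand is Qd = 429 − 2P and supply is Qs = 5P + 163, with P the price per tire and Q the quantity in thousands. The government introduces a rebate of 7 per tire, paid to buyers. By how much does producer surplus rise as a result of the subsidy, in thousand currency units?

Producer surplus rises by 716 thousand.

Without the subsidy, 429 − 2P = 5P + 163 gives 7P = 266, so P* = 38 and Q* = 353.
With a per-unit subsidy paid to buyers, each effectively pays P − 7, so demand becomes Qd = 429 − 2(P − 7).
New equilibrium: buyers pay 33, suppliers receive 40, Q = 363. (Wedge: Pb − Ps = −7.)
ΔPS is the trapezoid between Q = 363 and Q = 353 of height 2: ½ · (353 + 363) · 2 = 716.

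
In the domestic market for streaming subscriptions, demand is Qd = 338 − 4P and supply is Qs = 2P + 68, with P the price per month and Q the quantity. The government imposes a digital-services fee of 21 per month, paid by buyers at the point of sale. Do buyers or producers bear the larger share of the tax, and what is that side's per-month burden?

Producers bear the larger share: 14 per month.

Before the tax: set 338 − 4P = 2P + 68 → P* = 45, Q* = 158.
With the tax collected from buyers, demand (in seller-price terms) shifts: Qd = 338 − 4(P + 21).
New equilibrium: buyers pay 52, producers receive 31, Q = 130. (Wedge: Pb − Ps = 21.)
Per-month burden: buyers 7, producers 14.
Producers take the larger share because supply is less price-elastic here (demand slope 4 vs supply slope 2).
The less price-elastic side of the market bears the larger share of a per-unit tax.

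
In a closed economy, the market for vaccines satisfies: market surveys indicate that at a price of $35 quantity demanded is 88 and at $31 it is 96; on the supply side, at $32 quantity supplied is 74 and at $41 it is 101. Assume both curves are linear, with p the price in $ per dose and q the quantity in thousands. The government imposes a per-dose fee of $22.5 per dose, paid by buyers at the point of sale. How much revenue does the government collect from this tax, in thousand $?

Tax revenue = $1327.5 thousand.

Demand slope: (96 − 88)/(31 − 35) = -2, so qd = 158 − 2p.
Supply slope: (101 − 74)/(41 − 32) = 3, so qs = 3p − 22.
Before the tax: set 158 − 2p = 3p − 22 → p* = $36, q* = 86.
With the tax collected from buyers, demand (in seller-price terms) shifts: qd = 158 − 2(p + 22.5).
Solving gives q = 59 with buyers paying $49.5 and suppliers receiving $27 (the $22.5 wedge).
Revenue = t · Q = 22.5 · 59 = $1327.5.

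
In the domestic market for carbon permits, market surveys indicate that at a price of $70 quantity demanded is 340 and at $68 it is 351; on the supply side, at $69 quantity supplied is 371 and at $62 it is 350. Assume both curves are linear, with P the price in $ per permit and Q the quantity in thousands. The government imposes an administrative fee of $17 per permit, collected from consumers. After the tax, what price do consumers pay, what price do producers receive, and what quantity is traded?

Demand slope: (351 − 340)/(68 − 70) = -5.5, so Qd = 725 − 5.5P.
Supply slope: (350 − 371)/(62 − 69) = 3, so Qs = 3P + 164.
Without the tax, 725 − 5.5P = 3P + 164 gives 8.5P = 561, so P* = $66 and Q* = 362.
With the tax collected from consumers, demand (in seller-price terms) shifts: Qd = 725 − 5.5(P + 17).
New equilibrium: consumers pay $72, producers receive $55, Q = 329. (Wedge: Pb − Ps = 17.)

Consumers pay $72; producers receive $55; quantity = 329.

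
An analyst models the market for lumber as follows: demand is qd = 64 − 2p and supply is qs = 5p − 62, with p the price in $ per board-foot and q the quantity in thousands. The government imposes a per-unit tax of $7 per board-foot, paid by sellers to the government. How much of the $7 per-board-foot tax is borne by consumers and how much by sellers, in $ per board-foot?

Consumers bear $5 per board-foot; sellers bear $2 per board-foot.

Without the tax, 64 − 2p = 5p − 62 gives 7p = 126, so p* = $18 and q* = 28.
With the tax collected from sellers, supply shifts: qs = 5(p − 7) − 62.
New equilibrium: consumers pay $23, sellers receive $16, q = 18. (Wedge: pb − ps = 7.)
Burden on consumers: $5; on sellers: $2. (They sum to $7.)
The less price-elastic side of the market bears the larger share of a per-unit tax.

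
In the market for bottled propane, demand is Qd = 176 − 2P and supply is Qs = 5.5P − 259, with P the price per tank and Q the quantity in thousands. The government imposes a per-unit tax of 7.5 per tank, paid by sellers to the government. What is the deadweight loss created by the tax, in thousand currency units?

Without the tax, 176 − 2P = 5.5P − 259 gives 7.5P = 435, so P* = 58 and Q* = 60.
With the tax collected from sellers, supply shifts: Qs = 5.5(P − 7.5) − 259.
New equilibrium: consumers pay 63.5, sellers receive 56, Q = 49. (Wedge: Pb − Ps = 7.5.)
Quantity falls by |ΔQ| = |60 − 49| = 11.
DWL = ½ · t · |ΔQ| = ½ · 7.5 · 11 = 41.25.

Deadweight loss = 41.25 thousand.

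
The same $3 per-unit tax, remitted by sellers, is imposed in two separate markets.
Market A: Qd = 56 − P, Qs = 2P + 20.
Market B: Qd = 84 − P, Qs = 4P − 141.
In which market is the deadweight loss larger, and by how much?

Market B, by $0.6.

Market A: pre-tax P* = $12, Q* = 44; post-tax Q = 42; deadweight loss = $3.
Market B: pre-tax P* = $45, Q* = 39; post-tax Q = 36.6; deadweight loss = $3.6.
Difference: $3 vs $3.6 → market B is larger by $0.6.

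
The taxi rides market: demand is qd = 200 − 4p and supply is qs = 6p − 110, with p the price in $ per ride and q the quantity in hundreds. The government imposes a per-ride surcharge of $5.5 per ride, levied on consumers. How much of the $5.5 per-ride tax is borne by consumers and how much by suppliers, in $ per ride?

Without the tax, 200 − 4p = 6p − 110 gives 10p = 310, so p* = $31 and q* = 76.
With the tax collected from consumers, demand (in seller-price terms) shifts: qd = 200 − 4(p + 5.5).
New equilibrium: consumers pay $34.3, suppliers receive $28.8, q = 62.8. (Wedge: pb − ps = 5.5.)
Burden on consumers: $3.3; on suppliers: $2.2. (They sum to $5.5.)

Consumers bear $3.3 per ride; suppliers bear $2.2 per ride.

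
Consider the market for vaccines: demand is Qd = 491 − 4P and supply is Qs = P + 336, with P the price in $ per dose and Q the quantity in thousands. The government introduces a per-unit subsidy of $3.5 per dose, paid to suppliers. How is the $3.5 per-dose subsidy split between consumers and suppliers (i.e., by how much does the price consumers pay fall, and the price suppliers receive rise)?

Consumers gain $0.7 per dose; suppliers gain $2.8 per dose.

Without the subsidy, 491 − 4P = P + 336 gives 5P = 155, so P* = $31 and Q* = 367.
With a per-unit subsidy paid to suppliers, each receives P + 3.5 per unit sold, so supply becomes Qs = (P + 3.5) + 336.
Solving gives Q = 369.8 with consumers paying $30.3 and suppliers receiving $33.8 (the $3.5 wedge).
Gain to consumers: $0.7; to suppliers: $2.8. (They sum to $3.5.)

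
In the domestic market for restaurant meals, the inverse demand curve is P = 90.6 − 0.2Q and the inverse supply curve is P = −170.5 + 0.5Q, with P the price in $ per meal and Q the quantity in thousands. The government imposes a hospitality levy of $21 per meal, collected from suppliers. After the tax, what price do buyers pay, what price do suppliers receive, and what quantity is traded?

Buyers pay $22; suppliers receive $1; quantity = 343.

Inverting to Q(P) form: Qd = 453 − 5P; Qs = 2P + 341.
Without the tax, 453 − 5P = 2P + 341 gives 7P = 112, so P* = $16 and Q* = 373.
With the tax collected from suppliers, supply shifts: Qs = 2(P − 21) + 341.
New equilibrium: buyers pay $22, suppliers receive $1, Q = 343. (Wedge: Pb − Ps = 21.)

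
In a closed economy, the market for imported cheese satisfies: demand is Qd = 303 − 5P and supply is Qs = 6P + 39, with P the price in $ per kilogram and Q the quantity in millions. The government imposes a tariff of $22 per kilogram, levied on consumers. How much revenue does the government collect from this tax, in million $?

Before the tax: set 303 − 5P = 6P + 39 → P* = $24, Q* = 183.
With the tax collected from consumers, demand (in seller-price terms) shifts: Qd = 303 − 5(P + 22).
New equilibrium: consumers pay $36, suppliers receive $14, Q = 123. (Wedge: Pb − Ps = 22.)
Revenue = t · Q = 22 · 123 = $2706.

Tax revenue = $2706 million.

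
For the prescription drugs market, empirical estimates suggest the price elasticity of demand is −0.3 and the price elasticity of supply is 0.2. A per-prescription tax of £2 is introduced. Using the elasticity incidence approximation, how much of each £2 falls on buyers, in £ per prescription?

Incidence ratio: buyers' share ≈ εs / (εs + |εd|) = 0.2 / (0.2 + 0.3) = 0.4.
So buyers bear ≈ 0.4 × £2 = £0.8; producers bear £1.2.

Buyers bear ≈ £0.8 per prescription.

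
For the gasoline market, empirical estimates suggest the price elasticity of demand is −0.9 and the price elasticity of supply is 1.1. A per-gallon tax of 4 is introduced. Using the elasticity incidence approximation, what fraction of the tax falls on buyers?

Incidence ratio: buyers' share ≈ εs / (εs + |εd|) = 1.1 / (1.1 + 0.9) = 0.55.
Supply is the more elastic side, so buyers bear the larger share.

Buyers' share ≈ 0.55.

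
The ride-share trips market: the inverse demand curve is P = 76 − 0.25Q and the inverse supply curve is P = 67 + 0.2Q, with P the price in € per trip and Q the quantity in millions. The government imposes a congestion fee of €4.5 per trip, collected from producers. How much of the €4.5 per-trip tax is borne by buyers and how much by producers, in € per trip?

Inverting to Q(P) form: Qd = 304 − 4P; Qs = 5P − 335.
Without the tax, 304 − 4P = 5P − 335 gives 9P = 639, so P* = €71 and Q* = 20.
With the tax collected from producers, supply shifts: Qs = 5(P − 4.5) − 335.
Solving gives Q = 10 with buyers paying €73.5 and producers receiving €69 (the €4.5 wedge).
Burden on buyers: €2.5; on producers: €2. (They sum to €4.5.)
The less price-elastic side of the market bears the larger share of a per-unit tax.

Buyers bear €2.5 per trip; producers bear €2 per trip.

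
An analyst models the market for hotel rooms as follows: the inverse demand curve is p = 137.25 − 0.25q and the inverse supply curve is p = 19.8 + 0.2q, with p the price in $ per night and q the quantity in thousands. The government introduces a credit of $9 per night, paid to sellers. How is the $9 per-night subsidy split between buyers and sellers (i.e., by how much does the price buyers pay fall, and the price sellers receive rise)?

Rewrite in direct form: qd = 549 − 4p and qs = 5p − 99.
Without the subsidy, 549 − 4p = 5p − 99 gives 9p = 648, so p* = $72 and q* = 261.
With a per-unit subsidy paid to sellers, each receives p + 9 per unit sold, so supply becomes qs = 5(p + 9) − 99.
New equilibrium: buyers pay $67, sellers receive $76, q = 281. (Wedge: pb − ps = −9.)
Gain to buyers: $5; to sellers: $4. (They sum to $9.)

Buyers gain $5 per night; sellers gain $4 per night.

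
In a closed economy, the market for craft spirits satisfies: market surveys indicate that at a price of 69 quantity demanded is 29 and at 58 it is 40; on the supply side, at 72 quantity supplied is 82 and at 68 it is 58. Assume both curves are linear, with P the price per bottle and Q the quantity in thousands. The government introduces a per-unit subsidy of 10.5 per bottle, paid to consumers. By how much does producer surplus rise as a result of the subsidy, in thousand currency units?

Demand slope: (40 − 29)/(58 − 69) = -1, so Qd = 98 − P.
Supply slope: (58 − 82)/(68 − 72) = 6, so Qs = 6P − 350.
Before the subsidy: set 98 − P = 6P − 350 → P* = 64, Q* = 34.
With a per-unit subsidy paid to consumers, each effectively pays P − 10.5, so demand becomes Qd = 98 − (P − 10.5).
New equilibrium: consumers pay 55, suppliers receive 65.5, Q = 43. (Wedge: Pb − Ps = −10.5.)
ΔPS is the trapezoid between Q = 43 and Q = 34 of height 1.5: ½ · (34 + 43) · 1.5 = 57.75.

Producer surplus rises by 57.75 thousand.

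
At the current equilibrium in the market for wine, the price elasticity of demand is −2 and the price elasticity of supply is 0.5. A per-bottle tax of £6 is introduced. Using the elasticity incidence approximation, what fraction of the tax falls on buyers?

Buyers' share ≈ 0.2.

Incidence ratio: buyers' share ≈ εs / (εs + |εd|) = 0.5 / (0.5 + 2) = 0.2.
Supply is the less elastic side, so buyers bear the smaller share.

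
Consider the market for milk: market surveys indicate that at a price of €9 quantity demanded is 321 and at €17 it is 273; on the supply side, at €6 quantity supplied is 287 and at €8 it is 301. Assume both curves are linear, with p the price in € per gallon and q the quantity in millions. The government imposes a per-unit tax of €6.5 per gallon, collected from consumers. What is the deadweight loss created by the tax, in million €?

Demand slope: (273 − 321)/(17 − 9) = -6, so qd = 375 − 6p.
Supply slope: (301 − 287)/(8 − 6) = 7, so qs = 7p + 245.
Without the tax, 375 − 6p = 7p + 245 gives 13p = 130, so p* = €10 and q* = 315.
With the tax collected from consumers, demand (in seller-price terms) shifts: qd = 375 − 6(p + 6.5).
Solving gives q = 294 with consumers paying €13.5 and suppliers receiving €7 (the €6.5 wedge).
Quantity falls by |ΔQ| = |315 − 294| = 21.
DWL = ½ · t · |ΔQ| = ½ · 6.5 · 21 = €68.25.

Deadweight loss = €68.25 million.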